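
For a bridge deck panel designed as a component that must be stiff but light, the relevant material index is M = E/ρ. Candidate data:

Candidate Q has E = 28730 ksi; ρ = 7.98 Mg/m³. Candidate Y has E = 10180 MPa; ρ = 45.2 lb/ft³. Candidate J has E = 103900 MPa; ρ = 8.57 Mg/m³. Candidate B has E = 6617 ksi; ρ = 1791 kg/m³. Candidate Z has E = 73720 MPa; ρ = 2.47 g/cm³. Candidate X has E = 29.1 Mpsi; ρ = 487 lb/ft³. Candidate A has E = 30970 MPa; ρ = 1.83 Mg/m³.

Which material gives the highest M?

candidate Z

Convert each candidate to consistent units, then evaluate M:
  candidate Q: E = 198.1 GPa, ρ = 7980 kg/m³
  candidate Y: E = 10.18 GPa, ρ = 724.0 kg/m³
  candidate J: E = 103.9 GPa, ρ = 8570 kg/m³
  candidate B: E = 45.62 GPa, ρ = 1791 kg/m³
  candidate Z: E = 73.72 GPa, ρ = 2470 kg/m³
  candidate X: E = 200.6 GPa, ρ = 7801 kg/m³
  candidate A: E = 30.97 GPa, ρ = 1830 kg/m³
  candidate Z: M = 29.8 MN·m/kg
  candidate X: M = 25.7 MN·m/kg
  candidate B: M = 25.5 MN·m/kg
  candidate Q: M = 24.8 MN·m/kg
  candidate A: M = 16.9 MN·m/kg
  candidate Y: M = 14.1 MN·m/kg
  candidate J: M = 12.1 MN·m/kg
Candidate Z ranks first.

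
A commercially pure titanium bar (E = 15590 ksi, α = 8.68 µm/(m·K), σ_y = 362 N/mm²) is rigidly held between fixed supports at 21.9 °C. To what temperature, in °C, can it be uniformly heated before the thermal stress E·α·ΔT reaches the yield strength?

E = 15590 ksi = 107.5 GPa.
σ_y = 362 N/mm² = 362.0 MPa.
E·α·ΔT = 362.0 MPa ⇒ ΔT = 362.0 / (107.5×10³ × 8.68×10⁻⁶) = 388.0 K.
T = 21.9 + 388.0 = 409.9 °C.

410 °C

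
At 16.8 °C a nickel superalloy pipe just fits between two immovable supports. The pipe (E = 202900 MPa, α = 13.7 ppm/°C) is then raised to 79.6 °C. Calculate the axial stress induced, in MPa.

175 MPa

E = 202900 MPa = 202.9 GPa.
ΔT = 62.80 K. Constrained thermal stress σ = E·α·ΔT = 202.9×10³ MPa × 13.7×10⁻⁶ × 62.80 = 175 MPa (compressive).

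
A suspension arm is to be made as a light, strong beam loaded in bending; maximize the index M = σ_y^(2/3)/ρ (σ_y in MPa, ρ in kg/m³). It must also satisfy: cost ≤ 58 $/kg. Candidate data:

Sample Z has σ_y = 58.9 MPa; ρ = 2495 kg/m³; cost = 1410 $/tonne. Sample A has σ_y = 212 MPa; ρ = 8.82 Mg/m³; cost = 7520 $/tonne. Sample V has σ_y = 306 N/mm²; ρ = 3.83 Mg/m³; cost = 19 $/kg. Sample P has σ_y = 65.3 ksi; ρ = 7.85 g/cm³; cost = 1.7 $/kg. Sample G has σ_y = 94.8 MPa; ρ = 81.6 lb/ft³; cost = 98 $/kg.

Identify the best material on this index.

Screen on constraints: cost ≤ 58 $/kg. Survivors: sample Z, sample A, sample V, sample P.
Convert each candidate to consistent units, then evaluate M:
  sample Z: σ_y = 58.90 MPa, ρ = 2495 kg/m³
  sample A: σ_y = 212.0 MPa, ρ = 8820 kg/m³
  sample V: σ_y = 306.0 MPa, ρ = 3830 kg/m³
  sample P: σ_y = 450.2 MPa, ρ = 7850 kg/m³
  sample V: M = 11.9×10⁻³
  sample P: M = 7.48×10⁻³
  sample Z: M = 6.07×10⁻³
  sample A: M = 4.03×10⁻³
Highest index: sample V.

sample V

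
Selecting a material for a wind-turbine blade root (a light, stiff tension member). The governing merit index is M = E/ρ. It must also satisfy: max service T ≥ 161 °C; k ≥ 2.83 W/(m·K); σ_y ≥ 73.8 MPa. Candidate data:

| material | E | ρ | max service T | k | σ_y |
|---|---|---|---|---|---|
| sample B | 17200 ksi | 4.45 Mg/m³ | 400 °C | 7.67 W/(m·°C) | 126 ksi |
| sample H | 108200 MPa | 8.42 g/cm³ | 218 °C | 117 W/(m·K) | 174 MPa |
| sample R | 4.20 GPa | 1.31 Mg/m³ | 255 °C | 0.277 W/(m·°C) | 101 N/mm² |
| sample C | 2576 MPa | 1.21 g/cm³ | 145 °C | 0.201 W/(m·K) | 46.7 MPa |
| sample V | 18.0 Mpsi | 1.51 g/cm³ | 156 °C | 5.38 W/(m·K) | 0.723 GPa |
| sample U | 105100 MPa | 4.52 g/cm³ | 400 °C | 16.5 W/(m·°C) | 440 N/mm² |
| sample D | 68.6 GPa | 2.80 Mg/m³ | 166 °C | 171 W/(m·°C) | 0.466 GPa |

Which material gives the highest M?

sample B

Screen on constraints: max service T ≥ 161 °C; k ≥ 2.83 W/(m·K); σ_y ≥ 73.8 MPa. Survivors: sample B, sample H, sample U, sample D.
Normalizing units and computing the index:
  sample B: E = 118.6 GPa, ρ = 4450 kg/m³
  sample H: E = 108.2 GPa, ρ = 8420 kg/m³
  sample U: E = 105.1 GPa, ρ = 4520 kg/m³
  sample D: E = 68.60 GPa, ρ = 2800 kg/m³
  sample B: M = 26.6 MN·m/kg
  sample D: M = 24.5 MN·m/kg
  sample U: M = 23.3 MN·m/kg
  sample H: M = 12.9 MN·m/kg
Sample B ranks first.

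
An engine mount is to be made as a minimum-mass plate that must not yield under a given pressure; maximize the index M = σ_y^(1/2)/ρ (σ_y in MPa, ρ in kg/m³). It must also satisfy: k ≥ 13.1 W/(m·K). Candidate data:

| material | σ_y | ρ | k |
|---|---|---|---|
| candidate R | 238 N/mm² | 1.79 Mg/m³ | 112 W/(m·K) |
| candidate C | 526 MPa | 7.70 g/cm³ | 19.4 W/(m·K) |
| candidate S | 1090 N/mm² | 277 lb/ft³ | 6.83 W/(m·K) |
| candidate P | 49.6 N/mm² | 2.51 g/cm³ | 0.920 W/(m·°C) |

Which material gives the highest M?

candidate R

Screen on constraints: k ≥ 13.1 W/(m·K). Survivors: candidate R, candidate C.
Convert each candidate to consistent units, then evaluate M:
  candidate R: σ_y = 238.0 MPa, ρ = 1790 kg/m³
  candidate C: σ_y = 526.0 MPa, ρ = 7700 kg/m³
  candidate R: M = 8.62×10⁻³
  candidate C: M = 2.98×10⁻³
Candidate R has the largest M.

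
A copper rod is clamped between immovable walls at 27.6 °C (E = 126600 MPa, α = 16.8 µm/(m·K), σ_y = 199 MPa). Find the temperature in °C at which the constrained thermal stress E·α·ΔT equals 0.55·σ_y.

79.1 °C

E = 126600 MPa = 126.6 GPa.
E·α·ΔT = 109.5 MPa ⇒ ΔT = 109.5 / (126.6×10³ × 16.8×10⁻⁶) = 51.46 K.
T = 27.6 + 51.46 = 79.06 °C.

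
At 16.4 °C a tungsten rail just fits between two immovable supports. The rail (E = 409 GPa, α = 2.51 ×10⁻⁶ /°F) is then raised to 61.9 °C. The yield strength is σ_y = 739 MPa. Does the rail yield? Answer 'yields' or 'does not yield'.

α = 2.51×10⁻⁶/°F × 9/5 = 4.52×10⁻⁶/K.
ΔT = 45.50 K. Constrained thermal stress σ = E·α·ΔT = 409.0×10³ MPa × 4.52×10⁻⁶ × 45.50 = 84.1 MPa (compressive).
Compare to σ_y = 739 MPa: σ < σ_y, so it does not yield.

does not yield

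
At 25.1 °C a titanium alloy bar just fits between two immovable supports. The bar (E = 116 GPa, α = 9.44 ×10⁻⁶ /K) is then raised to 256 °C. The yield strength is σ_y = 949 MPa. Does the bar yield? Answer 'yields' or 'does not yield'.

does not yield

ΔT = 230.9 K. Constrained thermal stress σ = E·α·ΔT = 116.0×10³ MPa × 9.44×10⁻⁶ × 230.9 = 253 MPa (compressive).
Compare to σ_y = 949 MPa: σ < σ_y, so it does not yield.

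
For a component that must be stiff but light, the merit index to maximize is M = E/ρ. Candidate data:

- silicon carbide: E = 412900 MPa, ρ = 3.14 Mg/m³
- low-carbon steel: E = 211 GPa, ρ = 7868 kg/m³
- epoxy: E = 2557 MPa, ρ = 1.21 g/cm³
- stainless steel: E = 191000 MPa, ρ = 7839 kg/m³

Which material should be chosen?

silicon carbide

In SI units:
  silicon carbide: E = 412.9 GPa, ρ = 3140 kg/m³
  low-carbon steel: E = 211.0 GPa, ρ = 7868 kg/m³
  epoxy: E = 2.557 GPa, ρ = 1210 kg/m³
  stainless steel: E = 191.0 GPa, ρ = 7839 kg/m³
  silicon carbide: M = 131 MN·m/kg
  low-carbon steel: M = 26.8 MN·m/kg
  stainless steel: M = 24.4 MN·m/kg
  epoxy: M = 2.11 MN·m/kg
Silicon carbide has the largest M.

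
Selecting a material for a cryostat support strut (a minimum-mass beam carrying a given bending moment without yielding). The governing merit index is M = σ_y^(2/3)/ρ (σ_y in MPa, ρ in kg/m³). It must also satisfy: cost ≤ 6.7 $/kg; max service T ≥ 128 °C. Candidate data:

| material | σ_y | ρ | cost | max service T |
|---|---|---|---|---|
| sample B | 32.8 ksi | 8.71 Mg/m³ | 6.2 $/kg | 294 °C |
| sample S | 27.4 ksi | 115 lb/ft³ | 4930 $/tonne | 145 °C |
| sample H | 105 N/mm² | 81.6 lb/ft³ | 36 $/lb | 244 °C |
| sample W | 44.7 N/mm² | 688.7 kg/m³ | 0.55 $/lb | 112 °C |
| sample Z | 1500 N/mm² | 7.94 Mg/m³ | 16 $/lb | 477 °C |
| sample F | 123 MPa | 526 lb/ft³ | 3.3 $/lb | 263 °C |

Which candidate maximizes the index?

Screen on constraints: cost ≤ 6.7 $/kg; max service T ≥ 128 °C. Survivors: sample B, sample S.
Normalizing units and computing the index:
  sample B: σ_y = 226.1 MPa, ρ = 8710 kg/m³
  sample S: σ_y = 188.9 MPa, ρ = 1842 kg/m³
  sample S: M = 17.9×10⁻³
  sample B: M = 4.26×10⁻³
Sample S ranks first.

sample S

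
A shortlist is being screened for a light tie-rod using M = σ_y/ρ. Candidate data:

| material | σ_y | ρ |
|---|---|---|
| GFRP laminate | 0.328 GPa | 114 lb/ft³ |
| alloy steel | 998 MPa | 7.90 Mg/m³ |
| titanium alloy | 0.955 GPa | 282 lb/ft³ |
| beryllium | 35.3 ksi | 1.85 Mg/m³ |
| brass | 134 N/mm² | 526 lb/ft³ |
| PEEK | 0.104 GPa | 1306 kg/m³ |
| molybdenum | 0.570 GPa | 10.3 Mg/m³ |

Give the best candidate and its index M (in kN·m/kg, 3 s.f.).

titanium alloy, M = 211 kN·m/kg

Convert each candidate to consistent units, then evaluate M:
  GFRP laminate: σ_y = 328.0 MPa, ρ = 1826 kg/m³
  alloy steel: σ_y = 998.0 MPa, ρ = 7900 kg/m³
  titanium alloy: σ_y = 955.0 MPa, ρ = 4517 kg/m³
  beryllium: σ_y = 243.4 MPa, ρ = 1850 kg/m³
  brass: σ_y = 134.0 MPa, ρ = 8426 kg/m³
  PEEK: σ_y = 104.0 MPa, ρ = 1306 kg/m³
  molybdenum: σ_y = 570.0 MPa, ρ = 10300 kg/m³
  titanium alloy: M = 211 kN·m/kg
  GFRP laminate: M = 180 kN·m/kg
  beryllium: M = 132 kN·m/kg
  alloy steel: M = 126 kN·m/kg
  PEEK: M = 79.6 kN·m/kg
  molybdenum: M = 55.3 kN·m/kg
  brass: M = 15.9 kN·m/kg
Highest index: titanium alloy.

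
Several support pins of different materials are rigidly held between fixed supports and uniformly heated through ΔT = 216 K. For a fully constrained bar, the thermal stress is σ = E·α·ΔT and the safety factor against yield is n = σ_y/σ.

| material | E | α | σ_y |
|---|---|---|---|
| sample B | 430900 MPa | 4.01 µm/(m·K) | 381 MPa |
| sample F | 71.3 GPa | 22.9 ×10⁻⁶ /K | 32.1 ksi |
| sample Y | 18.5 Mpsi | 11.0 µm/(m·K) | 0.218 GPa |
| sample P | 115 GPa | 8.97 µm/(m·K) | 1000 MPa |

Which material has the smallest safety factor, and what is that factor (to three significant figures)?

With everything in SI (GPa, ×10⁻⁶/K, MPa):
  sample B: E = 430.9, α = 4.01, σ_y = 381.0 → σ = 373 MPa, n = 1.02
  sample F: E = 71.30, α = 22.9, σ_y = 221.3 → σ = 353 MPa, n = 0.628
  sample Y: E = 127.6, α = 11.0, σ_y = 218.0 → σ = 303 MPa, n = 0.719
  sample P: E = 115.0, α = 8.97, σ_y = 1000 → σ = 223 MPa, n = 4.49
Sample F has the lowest safety factor, n = 0.628.

sample F, n = 0.628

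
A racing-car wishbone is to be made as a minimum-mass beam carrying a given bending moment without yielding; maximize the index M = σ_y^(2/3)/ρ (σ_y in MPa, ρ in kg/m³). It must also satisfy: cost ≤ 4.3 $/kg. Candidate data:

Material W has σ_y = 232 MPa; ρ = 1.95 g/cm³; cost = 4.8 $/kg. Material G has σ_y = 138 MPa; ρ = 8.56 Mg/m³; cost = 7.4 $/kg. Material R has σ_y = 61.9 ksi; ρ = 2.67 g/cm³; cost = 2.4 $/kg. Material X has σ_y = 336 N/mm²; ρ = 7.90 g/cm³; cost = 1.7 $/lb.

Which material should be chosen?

material R

Screen on constraints: cost ≤ 4.3 $/kg. Survivors: material R, material X.
Convert each candidate to consistent units, then evaluate M:
  material R: σ_y = 426.8 MPa, ρ = 2670 kg/m³
  material X: σ_y = 336.0 MPa, ρ = 7900 kg/m³
  material R: M = 21.2×10⁻³
  material X: M = 6.12×10⁻³
Highest index: material R.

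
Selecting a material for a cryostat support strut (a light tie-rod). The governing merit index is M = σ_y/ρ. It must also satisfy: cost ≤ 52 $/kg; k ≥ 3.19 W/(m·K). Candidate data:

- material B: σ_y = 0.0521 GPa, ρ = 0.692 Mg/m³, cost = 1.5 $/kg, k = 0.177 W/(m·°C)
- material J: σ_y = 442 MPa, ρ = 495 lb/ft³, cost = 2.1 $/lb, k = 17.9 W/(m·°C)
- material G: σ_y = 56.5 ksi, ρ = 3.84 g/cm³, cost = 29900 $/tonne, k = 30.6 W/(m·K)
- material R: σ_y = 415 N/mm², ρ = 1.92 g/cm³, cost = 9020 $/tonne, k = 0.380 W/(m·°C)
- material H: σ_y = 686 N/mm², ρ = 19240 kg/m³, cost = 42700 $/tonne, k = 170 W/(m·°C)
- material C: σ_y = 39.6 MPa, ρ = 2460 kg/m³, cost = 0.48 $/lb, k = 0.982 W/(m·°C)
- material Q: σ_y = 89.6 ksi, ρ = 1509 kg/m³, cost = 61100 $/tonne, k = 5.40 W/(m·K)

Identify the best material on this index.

Screen on constraints: cost ≤ 52 $/kg; k ≥ 3.19 W/(m·K). Survivors: material J, material G, material H.
Putting every candidate on a common basis:
  material J: σ_y = 442.0 MPa, ρ = 7929 kg/m³
  material G: σ_y = 389.6 MPa, ρ = 3840 kg/m³
  material H: σ_y = 686.0 MPa, ρ = 19240 kg/m³
  material G: M = 101 kN·m/kg
  material J: M = 55.7 kN·m/kg
  material H: M = 35.7 kN·m/kg
Material G has the largest M.

material G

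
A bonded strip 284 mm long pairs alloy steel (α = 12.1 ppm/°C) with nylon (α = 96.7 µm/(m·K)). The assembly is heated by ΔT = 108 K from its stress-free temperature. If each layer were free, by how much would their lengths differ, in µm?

2590 µm

Δα = |12.1 − 96.7|×10⁻⁶/K = 84.6×10⁻⁶/K.
ΔL_mismatch = Δα·L·ΔT = 84.6×10⁻⁶ × 284.0 mm × 108.0 K = 2590 µm.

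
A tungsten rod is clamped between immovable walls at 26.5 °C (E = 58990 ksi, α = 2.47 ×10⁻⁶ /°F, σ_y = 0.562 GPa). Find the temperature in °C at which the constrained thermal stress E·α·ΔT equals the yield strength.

E = 58990 ksi = 406.7 GPa.
α = 2.47×10⁻⁶/°F × 9/5 = 4.45×10⁻⁶/K.
σ_y = 0.562 GPa = 562.0 MPa.
E·α·ΔT = 562.0 MPa ⇒ ΔT = 562.0 / (406.7×10³ × 4.45×10⁻⁶) = 310.8 K.
T = 26.5 + 310.8 = 337.3 °C.

337 °C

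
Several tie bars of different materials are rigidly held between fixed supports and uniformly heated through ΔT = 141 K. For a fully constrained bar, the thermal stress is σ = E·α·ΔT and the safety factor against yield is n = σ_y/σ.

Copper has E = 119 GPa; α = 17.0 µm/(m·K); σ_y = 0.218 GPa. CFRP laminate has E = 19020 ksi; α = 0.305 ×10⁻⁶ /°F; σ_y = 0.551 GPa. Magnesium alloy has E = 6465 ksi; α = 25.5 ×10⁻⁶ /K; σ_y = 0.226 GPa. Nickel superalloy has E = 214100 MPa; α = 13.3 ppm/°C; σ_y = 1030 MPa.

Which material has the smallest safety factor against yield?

copper

In consistent units (E in GPa, α in ×10⁻⁶/K, σ_y in MPa):
  copper: E = 119.0, α = 17.0, σ_y = 218.0 → σ = 285 MPa, n = 0.764
  CFRP laminate: E = 131.1, α = 0.549, σ_y = 551.0 → σ = 10.2 MPa, n = 54.3
  magnesium alloy: E = 44.57, α = 25.5, σ_y = 226.0 → σ = 160 MPa, n = 1.41
  nickel superalloy: E = 214.1, α = 13.3, σ_y = 1030 → σ = 402 MPa, n = 2.57
Copper has the lowest safety factor, n = 0.764.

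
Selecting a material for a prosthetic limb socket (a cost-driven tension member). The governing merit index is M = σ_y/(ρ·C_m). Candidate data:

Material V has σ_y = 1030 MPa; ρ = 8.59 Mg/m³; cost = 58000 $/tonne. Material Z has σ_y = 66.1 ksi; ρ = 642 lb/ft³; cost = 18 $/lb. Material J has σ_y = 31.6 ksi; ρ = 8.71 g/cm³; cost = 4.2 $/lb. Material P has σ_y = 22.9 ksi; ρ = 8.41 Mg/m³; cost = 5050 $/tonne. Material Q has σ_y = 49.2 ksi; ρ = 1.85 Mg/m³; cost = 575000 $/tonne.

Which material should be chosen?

material P

Putting every candidate on a common basis:
  material V: σ_y = 1030 MPa, ρ = 8590 kg/m³, cost = 58.00 $/kg
  material Z: σ_y = 455.7 MPa, ρ = 10280 kg/m³, cost = 39.68 $/kg
  material J: σ_y = 217.9 MPa, ρ = 8710 kg/m³, cost = 9.259 $/kg
  material P: σ_y = 157.9 MPa, ρ = 8410 kg/m³, cost = 5.050 $/kg
  material Q: σ_y = 339.2 MPa, ρ = 1850 kg/m³, cost = 575.0 $/kg
  material P: M = 3.72 kN·m per $
  material J: M = 2.70 kN·m per $
  material V: M = 2.07 kN·m per $
  material Z: M = 1.12 kN·m per $
  material Q: M = 0.319 kN·m per $
Highest index: material P.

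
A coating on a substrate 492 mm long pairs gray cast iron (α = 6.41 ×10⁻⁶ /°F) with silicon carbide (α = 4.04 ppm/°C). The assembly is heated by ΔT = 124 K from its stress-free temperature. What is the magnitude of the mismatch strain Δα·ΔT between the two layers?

9.30×10⁻⁴

gray cast iron: α = 6.41×10⁻⁶/°F × 9/5 = 11.5×10⁻⁶/K.
Δα = |11.5 − 4.04|×10⁻⁶/K = 7.50×10⁻⁶/K.
Mismatch strain = Δα·ΔT = 7.50×10⁻⁶ × 124.0 = 9.30×10⁻⁴.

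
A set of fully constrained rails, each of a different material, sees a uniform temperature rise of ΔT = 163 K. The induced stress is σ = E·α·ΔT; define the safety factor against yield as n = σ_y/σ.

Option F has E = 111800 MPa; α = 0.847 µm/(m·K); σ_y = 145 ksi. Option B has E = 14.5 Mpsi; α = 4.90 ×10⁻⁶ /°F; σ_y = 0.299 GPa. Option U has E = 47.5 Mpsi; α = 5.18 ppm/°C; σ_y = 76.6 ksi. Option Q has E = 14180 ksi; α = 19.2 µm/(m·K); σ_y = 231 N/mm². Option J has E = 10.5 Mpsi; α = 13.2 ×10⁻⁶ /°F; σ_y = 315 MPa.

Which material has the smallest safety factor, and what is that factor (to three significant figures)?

option Q, n = 0.755

Per material, after unit conversion:
  option F: E = 111.8, α = 0.847, σ_y = 999.7 → σ = 15.4 MPa, n = 64.8
  option B: E = 99.97, α = 8.82, σ_y = 299.0 → σ = 144 MPa, n = 2.08
  option U: E = 327.5, α = 5.18, σ_y = 528.1 → σ = 277 MPa, n = 1.91
  option Q: E = 97.77, α = 19.2, σ_y = 231.0 → σ = 306 MPa, n = 0.755
  option J: E = 72.39, α = 23.8, σ_y = 315.0 → σ = 280 MPa, n = 1.12
Option Q has the lowest safety factor, n = 0.755.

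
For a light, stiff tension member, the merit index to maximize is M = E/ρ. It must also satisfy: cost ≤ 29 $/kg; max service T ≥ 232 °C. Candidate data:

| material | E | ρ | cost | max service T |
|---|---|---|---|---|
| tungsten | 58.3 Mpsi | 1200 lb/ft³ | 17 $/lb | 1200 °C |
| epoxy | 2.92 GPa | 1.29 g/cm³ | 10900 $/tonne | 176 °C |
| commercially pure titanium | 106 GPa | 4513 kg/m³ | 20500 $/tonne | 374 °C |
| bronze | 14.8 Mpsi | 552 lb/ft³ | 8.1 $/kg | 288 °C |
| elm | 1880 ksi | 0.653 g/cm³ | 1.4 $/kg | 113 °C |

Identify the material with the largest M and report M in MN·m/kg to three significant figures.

commercially pure titanium, M = 23.5 MN·m/kg

Screen on constraints: cost ≤ 29 $/kg; max service T ≥ 232 °C. Survivors: commercially pure titanium, bronze.
Convert each candidate to consistent units, then evaluate M:
  commercially pure titanium: E = 106.0 GPa, ρ = 4513 kg/m³
  bronze: E = 102.0 GPa, ρ = 8842 kg/m³
  commercially pure titanium: M = 23.5 MN·m/kg
  bronze: M = 11.5 MN·m/kg
Commercially pure titanium has the largest M.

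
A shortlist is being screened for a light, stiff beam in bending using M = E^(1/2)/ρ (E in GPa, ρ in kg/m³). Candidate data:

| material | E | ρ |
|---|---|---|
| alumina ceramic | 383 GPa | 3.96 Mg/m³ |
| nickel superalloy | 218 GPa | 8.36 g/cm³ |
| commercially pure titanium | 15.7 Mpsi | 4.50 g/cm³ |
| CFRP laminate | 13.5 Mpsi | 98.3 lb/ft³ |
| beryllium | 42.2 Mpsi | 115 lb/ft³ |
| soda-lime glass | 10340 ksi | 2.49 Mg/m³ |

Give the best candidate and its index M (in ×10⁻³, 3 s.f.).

After converting to SI:
  alumina ceramic: E = 383.0 GPa, ρ = 3960 kg/m³
  nickel superalloy: E = 218.0 GPa, ρ = 8360 kg/m³
  commercially pure titanium: E = 108.2 GPa, ρ = 4500 kg/m³
  CFRP laminate: E = 93.08 GPa, ρ = 1575 kg/m³
  beryllium: E = 291.0 GPa, ρ = 1842 kg/m³
  soda-lime glass: E = 71.29 GPa, ρ = 2490 kg/m³
  beryllium: M = 9.26×10⁻³
  CFRP laminate: M = 6.13×10⁻³
  alumina ceramic: M = 4.94×10⁻³
  soda-lime glass: M = 3.39×10⁻³
  commercially pure titanium: M = 2.31×10⁻³
  nickel superalloy: M = 1.77×10⁻³
The maximum is for beryllium.

beryllium, M = 9.26×10⁻³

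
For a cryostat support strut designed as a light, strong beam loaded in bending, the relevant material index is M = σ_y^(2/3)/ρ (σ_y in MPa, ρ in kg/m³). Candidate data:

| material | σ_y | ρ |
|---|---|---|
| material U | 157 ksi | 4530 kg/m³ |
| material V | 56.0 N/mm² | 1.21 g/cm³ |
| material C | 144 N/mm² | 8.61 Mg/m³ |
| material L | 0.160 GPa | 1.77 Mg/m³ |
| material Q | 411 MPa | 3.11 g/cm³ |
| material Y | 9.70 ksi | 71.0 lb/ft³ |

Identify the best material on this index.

material U

After converting to SI:
  material U: σ_y = 1082 MPa, ρ = 4530 kg/m³
  material V: σ_y = 56.00 MPa, ρ = 1210 kg/m³
  material C: σ_y = 144.0 MPa, ρ = 8610 kg/m³
  material L: σ_y = 160.0 MPa, ρ = 1770 kg/m³
  material Q: σ_y = 411.0 MPa, ρ = 3110 kg/m³
  material Y: σ_y = 66.88 MPa, ρ = 1137 kg/m³
  material U: M = 23.3×10⁻³
  material Q: M = 17.8×10⁻³
  material L: M = 16.7×10⁻³
  material Y: M = 14.5×10⁻³
  material V: M = 12.1×10⁻³
  material C: M = 3.19×10⁻³
The maximum is for material U.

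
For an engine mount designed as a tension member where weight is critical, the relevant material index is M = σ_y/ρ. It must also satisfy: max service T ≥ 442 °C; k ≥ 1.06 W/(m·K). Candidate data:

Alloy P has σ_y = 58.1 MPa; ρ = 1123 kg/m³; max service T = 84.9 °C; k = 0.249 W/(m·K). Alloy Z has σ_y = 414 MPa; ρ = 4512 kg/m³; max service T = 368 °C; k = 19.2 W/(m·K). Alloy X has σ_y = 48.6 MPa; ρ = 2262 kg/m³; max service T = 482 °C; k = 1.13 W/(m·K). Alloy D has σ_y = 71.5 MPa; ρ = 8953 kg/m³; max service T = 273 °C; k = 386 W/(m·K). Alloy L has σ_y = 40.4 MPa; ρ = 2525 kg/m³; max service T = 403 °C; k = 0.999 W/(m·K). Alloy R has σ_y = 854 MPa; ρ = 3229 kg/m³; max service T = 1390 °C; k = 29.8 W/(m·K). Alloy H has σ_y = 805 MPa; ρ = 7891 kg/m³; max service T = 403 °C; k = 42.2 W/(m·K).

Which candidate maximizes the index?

alloy R

Screen on constraints: max service T ≥ 442 °C; k ≥ 1.06 W/(m·K). Survivors: alloy X, alloy R.
Evaluate M for each candidate:
  alloy R: M = 264 kN·m/kg
  alloy X: M = 21.5 kN·m/kg
Alloy R has the largest M.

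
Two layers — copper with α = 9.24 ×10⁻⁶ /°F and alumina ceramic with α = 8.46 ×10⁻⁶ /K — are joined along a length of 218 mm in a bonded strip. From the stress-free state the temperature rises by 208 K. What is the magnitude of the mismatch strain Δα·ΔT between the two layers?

copper: α = 9.24×10⁻⁶/°F × 9/5 = 16.6×10⁻⁶/K.
Δα = |16.6 − 8.46|×10⁻⁶/K = 8.17×10⁻⁶/K.
Mismatch strain = Δα·ΔT = 8.17×10⁻⁶ × 208.0 = 1.70×10⁻³.

1.70×10⁻³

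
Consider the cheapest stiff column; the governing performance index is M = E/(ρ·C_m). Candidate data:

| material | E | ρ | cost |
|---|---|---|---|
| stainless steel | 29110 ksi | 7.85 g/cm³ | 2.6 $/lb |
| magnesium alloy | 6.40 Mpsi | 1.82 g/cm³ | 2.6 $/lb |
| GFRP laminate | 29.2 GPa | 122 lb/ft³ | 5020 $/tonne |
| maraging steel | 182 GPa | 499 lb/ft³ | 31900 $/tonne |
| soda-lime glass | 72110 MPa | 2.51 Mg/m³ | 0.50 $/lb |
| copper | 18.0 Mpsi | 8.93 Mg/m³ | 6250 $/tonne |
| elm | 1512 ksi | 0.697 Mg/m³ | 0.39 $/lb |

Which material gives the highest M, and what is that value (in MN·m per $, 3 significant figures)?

soda-lime glass, M = 26.1 MN·m per $

Normalizing units and computing the index:
  stainless steel: E = 200.7 GPa, ρ = 7850 kg/m³, cost = 5.732 $/kg
  magnesium alloy: E = 44.13 GPa, ρ = 1820 kg/m³, cost = 5.732 $/kg
  GFRP laminate: E = 29.20 GPa, ρ = 1954 kg/m³, cost = 5.020 $/kg
  maraging steel: E = 182.0 GPa, ρ = 7993 kg/m³, cost = 31.90 $/kg
  soda-lime glass: E = 72.11 GPa, ρ = 2510 kg/m³, cost = 1.102 $/kg
  copper: E = 124.1 GPa, ρ = 8930 kg/m³, cost = 6.250 $/kg
  elm: E = 10.42 GPa, ρ = 697.0 kg/m³, cost = 0.8598 $/kg
  soda-lime glass: M = 26.1 MN·m per $
  elm: M = 17.4 MN·m per $
  stainless steel: M = 4.46 MN·m per $
  magnesium alloy: M = 4.23 MN·m per $
  GFRP laminate: M = 2.98 MN·m per $
  copper: M = 2.22 MN·m per $
  maraging steel: M = 0.714 MN·m per $
Soda-lime glass has the largest M.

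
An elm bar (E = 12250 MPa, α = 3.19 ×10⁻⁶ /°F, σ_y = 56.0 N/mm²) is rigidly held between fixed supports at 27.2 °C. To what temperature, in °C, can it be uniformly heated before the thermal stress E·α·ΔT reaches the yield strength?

E = 12250 MPa = 12.25 GPa.
α = 3.19×10⁻⁶/°F × 9/5 = 5.74×10⁻⁶/K.
σ_y = 56.0 N/mm² = 56.00 MPa.
E·α·ΔT = 56.00 MPa ⇒ ΔT = 56.00 / (12.25×10³ × 5.74×10⁻⁶) = 796.1 K.
T = 27.2 + 796.1 = 823.3 °C.

823 °C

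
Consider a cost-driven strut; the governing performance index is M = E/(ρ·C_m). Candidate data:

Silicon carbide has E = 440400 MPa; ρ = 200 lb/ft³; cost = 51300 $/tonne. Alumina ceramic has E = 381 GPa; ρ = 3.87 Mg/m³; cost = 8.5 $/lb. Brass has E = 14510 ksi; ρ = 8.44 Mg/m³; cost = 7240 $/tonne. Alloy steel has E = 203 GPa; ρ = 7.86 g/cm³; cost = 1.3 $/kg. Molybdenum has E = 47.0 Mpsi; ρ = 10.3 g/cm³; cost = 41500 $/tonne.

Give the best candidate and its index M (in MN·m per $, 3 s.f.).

alloy steel, M = 19.9 MN·m per $

After converting to SI:
  silicon carbide: E = 440.4 GPa, ρ = 3204 kg/m³, cost = 51.30 $/kg
  alumina ceramic: E = 381.0 GPa, ρ = 3870 kg/m³, cost = 18.74 $/kg
  brass: E = 100.0 GPa, ρ = 8440 kg/m³, cost = 7.240 $/kg
  alloy steel: E = 203.0 GPa, ρ = 7860 kg/m³, cost = 1.300 $/kg
  molybdenum: E = 324.1 GPa, ρ = 10300 kg/m³, cost = 41.50 $/kg
  alloy steel: M = 19.9 MN·m per $
  alumina ceramic: M = 5.25 MN·m per $
  silicon carbide: M = 2.68 MN·m per $
  brass: M = 1.64 MN·m per $
  molybdenum: M = 0.758 MN·m per $
Alloy steel ranks first.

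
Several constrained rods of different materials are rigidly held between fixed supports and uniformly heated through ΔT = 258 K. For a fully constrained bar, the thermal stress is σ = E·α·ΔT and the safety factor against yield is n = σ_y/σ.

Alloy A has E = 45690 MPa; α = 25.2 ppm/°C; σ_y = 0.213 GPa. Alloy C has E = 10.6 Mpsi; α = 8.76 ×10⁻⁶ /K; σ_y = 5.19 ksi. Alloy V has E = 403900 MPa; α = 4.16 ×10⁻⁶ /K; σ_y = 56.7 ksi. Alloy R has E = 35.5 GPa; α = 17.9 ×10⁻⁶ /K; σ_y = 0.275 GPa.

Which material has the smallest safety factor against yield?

With everything in SI (GPa, ×10⁻⁶/K, MPa):
  alloy A: E = 45.69, α = 25.2, σ_y = 213.0 → σ = 297 MPa, n = 0.717
  alloy C: E = 73.08, α = 8.76, σ_y = 35.78 → σ = 165 MPa, n = 0.217
  alloy V: E = 403.9, α = 4.16, σ_y = 390.9 → σ = 433 MPa, n = 0.902
  alloy R: E = 35.50, α = 17.9, σ_y = 275.0 → σ = 164 MPa, n = 1.68
The minimum is alloy C at n = 0.217.

alloy C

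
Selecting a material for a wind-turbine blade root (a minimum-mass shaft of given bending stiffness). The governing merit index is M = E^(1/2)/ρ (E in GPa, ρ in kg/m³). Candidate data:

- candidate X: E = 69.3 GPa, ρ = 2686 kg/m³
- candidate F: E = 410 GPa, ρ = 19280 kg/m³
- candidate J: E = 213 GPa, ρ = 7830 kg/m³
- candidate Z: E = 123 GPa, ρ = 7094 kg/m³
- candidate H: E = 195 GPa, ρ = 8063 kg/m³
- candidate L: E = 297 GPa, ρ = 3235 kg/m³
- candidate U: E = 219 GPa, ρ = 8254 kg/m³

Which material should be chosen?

candidate L

Per-candidate index values:
  candidate L: M = 5.33×10⁻³
  candidate X: M = 3.10×10⁻³
  candidate J: M = 1.86×10⁻³
  candidate U: M = 1.79×10⁻³
  candidate H: M = 1.73×10⁻³
  candidate Z: M = 1.56×10⁻³
  candidate F: M = 1.05×10⁻³
Candidate L ranks first.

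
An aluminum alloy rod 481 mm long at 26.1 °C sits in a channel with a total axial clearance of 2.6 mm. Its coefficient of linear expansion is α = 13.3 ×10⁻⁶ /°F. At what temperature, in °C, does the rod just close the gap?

α = 13.3×10⁻⁶/°F × 9/5 = 23.9×10⁻⁶/K.
α·L₀·ΔT = 2.6 mm ⇒ ΔT = 2.6 / (23.9×10⁻⁶ × 481.0) = 225.8 K.
T = 26.1 + 225.8 = 251.9 °C.

252 °C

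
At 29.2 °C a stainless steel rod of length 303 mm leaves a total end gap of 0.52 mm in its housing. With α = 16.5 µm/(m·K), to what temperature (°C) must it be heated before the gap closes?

133 °C

α·L₀·ΔT = 0.52 mm ⇒ ΔT = 0.52 / (16.5×10⁻⁶ × 303.0) = 104.0 K.
T = 29.2 + 104.0 = 133.2 °C.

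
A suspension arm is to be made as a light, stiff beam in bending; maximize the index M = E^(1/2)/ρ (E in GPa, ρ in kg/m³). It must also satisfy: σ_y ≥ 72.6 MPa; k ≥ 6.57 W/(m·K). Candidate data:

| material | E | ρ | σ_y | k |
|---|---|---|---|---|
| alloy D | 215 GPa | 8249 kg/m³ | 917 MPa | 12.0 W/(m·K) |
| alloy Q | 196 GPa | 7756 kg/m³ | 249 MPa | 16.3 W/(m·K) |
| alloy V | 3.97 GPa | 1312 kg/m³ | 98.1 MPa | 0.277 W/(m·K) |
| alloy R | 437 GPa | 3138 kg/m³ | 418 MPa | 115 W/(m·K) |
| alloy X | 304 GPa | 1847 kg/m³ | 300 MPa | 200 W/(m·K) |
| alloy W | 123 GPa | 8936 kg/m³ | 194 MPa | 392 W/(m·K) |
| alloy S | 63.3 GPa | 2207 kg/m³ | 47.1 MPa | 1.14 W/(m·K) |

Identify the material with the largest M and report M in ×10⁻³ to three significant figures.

Screen on constraints: σ_y ≥ 72.6 MPa; k ≥ 6.57 W/(m·K). Survivors: alloy D, alloy Q, alloy R, alloy X, alloy W.
Evaluate M for each candidate:
  alloy X: M = 9.44×10⁻³
  alloy R: M = 6.66×10⁻³
  alloy Q: M = 1.81×10⁻³
  alloy D: M = 1.78×10⁻³
  alloy W: M = 1.24×10⁻³
Alloy X ranks first.

alloy X, M = 9.44×10⁻³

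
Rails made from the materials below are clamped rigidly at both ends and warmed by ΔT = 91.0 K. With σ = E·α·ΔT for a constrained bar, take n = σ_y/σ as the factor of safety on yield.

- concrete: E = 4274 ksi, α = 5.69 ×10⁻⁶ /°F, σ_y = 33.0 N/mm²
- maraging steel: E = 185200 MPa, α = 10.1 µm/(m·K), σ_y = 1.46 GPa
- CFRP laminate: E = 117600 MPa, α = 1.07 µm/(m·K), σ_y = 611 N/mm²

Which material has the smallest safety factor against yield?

With everything in SI (GPa, ×10⁻⁶/K, MPa):
  concrete: E = 29.47, α = 10.2, σ_y = 33.00 → σ = 27.5 MPa, n = 1.20
  maraging steel: E = 185.2, α = 10.1, σ_y = 1460 → σ = 170 MPa, n = 8.58
  CFRP laminate: E = 117.6, α = 1.07, σ_y = 611.0 → σ = 11.5 MPa, n = 53.4
Concrete has the lowest safety factor, n = 1.20.

concrete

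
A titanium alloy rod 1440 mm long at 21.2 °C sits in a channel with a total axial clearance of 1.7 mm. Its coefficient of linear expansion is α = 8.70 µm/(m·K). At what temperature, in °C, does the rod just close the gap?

α·L₀·ΔT = 1.7 mm ⇒ ΔT = 1.7 / (8.70×10⁻⁶ × 1440.0) = 135.7 K.
T = 21.2 + 135.7 = 156.9 °C.

157 °C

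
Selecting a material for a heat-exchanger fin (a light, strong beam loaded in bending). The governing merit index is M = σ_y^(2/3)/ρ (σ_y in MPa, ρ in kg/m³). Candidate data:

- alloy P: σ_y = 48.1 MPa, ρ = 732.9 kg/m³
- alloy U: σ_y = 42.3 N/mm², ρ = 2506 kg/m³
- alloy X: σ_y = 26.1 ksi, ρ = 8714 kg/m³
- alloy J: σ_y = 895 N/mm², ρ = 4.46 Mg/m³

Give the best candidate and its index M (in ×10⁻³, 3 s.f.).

In SI units:
  alloy P: σ_y = 48.10 MPa, ρ = 732.9 kg/m³
  alloy U: σ_y = 42.30 MPa, ρ = 2506 kg/m³
  alloy X: σ_y = 180.0 MPa, ρ = 8714 kg/m³
  alloy J: σ_y = 895.0 MPa, ρ = 4460 kg/m³
  alloy J: M = 20.8×10⁻³
  alloy P: M = 18.0×10⁻³
  alloy U: M = 4.84×10⁻³
  alloy X: M = 3.66×10⁻³
The maximum is for alloy J.

alloy J, M = 20.8×10⁻³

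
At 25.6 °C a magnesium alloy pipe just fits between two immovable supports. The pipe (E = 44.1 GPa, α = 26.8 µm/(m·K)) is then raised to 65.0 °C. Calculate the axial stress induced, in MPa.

46.6 MPa

ΔT = 39.40 K. Constrained thermal stress σ = E·α·ΔT = 44.10×10³ MPa × 26.8×10⁻⁶ × 39.40 = 46.6 MPa (compressive).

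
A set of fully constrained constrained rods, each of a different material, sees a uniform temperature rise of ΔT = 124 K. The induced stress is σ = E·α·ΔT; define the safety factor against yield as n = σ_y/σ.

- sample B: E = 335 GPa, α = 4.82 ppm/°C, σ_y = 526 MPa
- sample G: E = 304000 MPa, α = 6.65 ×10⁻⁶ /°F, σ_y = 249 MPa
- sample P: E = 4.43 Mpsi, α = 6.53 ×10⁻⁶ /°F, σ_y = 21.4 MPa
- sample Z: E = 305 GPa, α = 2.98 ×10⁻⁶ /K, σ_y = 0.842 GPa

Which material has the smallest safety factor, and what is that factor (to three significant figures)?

In consistent units (E in GPa, α in ×10⁻⁶/K, σ_y in MPa):
  sample B: E = 335.0, α = 4.82, σ_y = 526.0 → σ = 200 MPa, n = 2.63
  sample G: E = 304.0, α = 12.0, σ_y = 249.0 → σ = 451 MPa, n = 0.552
  sample P: E = 30.54, α = 11.8, σ_y = 21.40 → σ = 44.5 MPa, n = 0.481
  sample Z: E = 305.0, α = 2.98, σ_y = 842.0 → σ = 113 MPa, n = 7.47
Sample P has the lowest safety factor, n = 0.481.

sample P, n = 0.481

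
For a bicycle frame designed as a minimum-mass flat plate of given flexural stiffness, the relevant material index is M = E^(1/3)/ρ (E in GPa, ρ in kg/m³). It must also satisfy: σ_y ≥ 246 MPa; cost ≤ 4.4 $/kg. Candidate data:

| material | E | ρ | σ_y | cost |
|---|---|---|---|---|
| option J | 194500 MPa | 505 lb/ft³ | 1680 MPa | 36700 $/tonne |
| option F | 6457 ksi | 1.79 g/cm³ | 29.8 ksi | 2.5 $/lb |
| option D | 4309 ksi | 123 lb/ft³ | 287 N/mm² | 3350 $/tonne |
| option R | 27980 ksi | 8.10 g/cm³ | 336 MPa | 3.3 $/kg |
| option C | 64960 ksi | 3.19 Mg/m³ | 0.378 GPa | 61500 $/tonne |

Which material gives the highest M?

Screen on constraints: σ_y ≥ 246 MPa; cost ≤ 4.4 $/kg. Survivors: option D, option R.
In SI units:
  option D: E = 29.71 GPa, ρ = 1970 kg/m³
  option R: E = 192.9 GPa, ρ = 8100 kg/m³
  option D: M = 1.57×10⁻³
  option R: M = 0.713×10⁻³
Highest index: option D.

option D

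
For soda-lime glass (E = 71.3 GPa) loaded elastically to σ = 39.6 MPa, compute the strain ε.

5.55×10⁻⁴

ε = σ/E = 39.6 / 71300 = 5.55×10⁻⁴.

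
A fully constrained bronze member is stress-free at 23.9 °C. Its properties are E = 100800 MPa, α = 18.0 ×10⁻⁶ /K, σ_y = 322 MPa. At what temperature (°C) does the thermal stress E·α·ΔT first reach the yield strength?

E = 100800 MPa = 100.8 GPa.
E·α·ΔT = 322.0 MPa ⇒ ΔT = 322.0 / (100.8×10³ × 18.0×10⁻⁶) = 177.5 K.
T = 23.9 + 177.5 = 201.4 °C.

201 °C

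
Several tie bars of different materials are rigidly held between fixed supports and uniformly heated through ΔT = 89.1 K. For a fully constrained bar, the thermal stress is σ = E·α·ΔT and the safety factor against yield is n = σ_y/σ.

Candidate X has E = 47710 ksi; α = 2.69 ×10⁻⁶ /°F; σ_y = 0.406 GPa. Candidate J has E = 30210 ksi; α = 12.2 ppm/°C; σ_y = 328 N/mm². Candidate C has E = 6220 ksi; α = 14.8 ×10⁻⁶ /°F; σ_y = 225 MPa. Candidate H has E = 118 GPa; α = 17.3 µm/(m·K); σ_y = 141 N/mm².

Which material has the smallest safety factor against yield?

candidate H

Converting E to GPa, α to ×10⁻⁶/K, σ_y to MPa, then σ and n for each:
  candidate X: E = 328.9, α = 4.84, σ_y = 406.0 → σ = 142 MPa, n = 2.86
  candidate J: E = 208.3, α = 12.2, σ_y = 328.0 → σ = 226 MPa, n = 1.45
  candidate C: E = 42.89, α = 26.6, σ_y = 225.0 → σ = 102 MPa, n = 2.21
  candidate H: E = 118.0, α = 17.3, σ_y = 141.0 → σ = 182 MPa, n = 0.775
Candidate H has the lowest safety factor, n = 0.775.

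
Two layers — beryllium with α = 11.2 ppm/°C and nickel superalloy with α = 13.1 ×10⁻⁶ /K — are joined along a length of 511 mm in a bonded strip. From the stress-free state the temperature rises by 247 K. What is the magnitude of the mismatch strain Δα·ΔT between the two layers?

4.69×10⁻⁴

Δα = |11.2 − 13.1|×10⁻⁶/K = 1.90×10⁻⁶/K.
Mismatch strain = Δα·ΔT = 1.90×10⁻⁶ × 247.0 = 4.69×10⁻⁴.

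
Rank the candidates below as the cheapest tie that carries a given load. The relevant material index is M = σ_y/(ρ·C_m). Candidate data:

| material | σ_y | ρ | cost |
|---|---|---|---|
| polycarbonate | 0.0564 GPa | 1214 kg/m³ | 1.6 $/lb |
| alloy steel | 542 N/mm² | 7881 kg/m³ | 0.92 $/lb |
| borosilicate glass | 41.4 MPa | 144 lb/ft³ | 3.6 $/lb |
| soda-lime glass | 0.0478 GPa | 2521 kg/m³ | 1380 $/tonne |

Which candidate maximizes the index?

alloy steel

In SI units:
  polycarbonate: σ_y = 56.40 MPa, ρ = 1214 kg/m³, cost = 3.527 $/kg
  alloy steel: σ_y = 542.0 MPa, ρ = 7881 kg/m³, cost = 2.028 $/kg
  borosilicate glass: σ_y = 41.40 MPa, ρ = 2307 kg/m³, cost = 7.937 $/kg
  soda-lime glass: σ_y = 47.80 MPa, ρ = 2521 kg/m³, cost = 1.380 $/kg
  alloy steel: M = 33.9 kN·m per $
  soda-lime glass: M = 13.7 kN·m per $
  polycarbonate: M = 13.2 kN·m per $
  borosilicate glass: M = 2.26 kN·m per $
Highest index: alloy steel.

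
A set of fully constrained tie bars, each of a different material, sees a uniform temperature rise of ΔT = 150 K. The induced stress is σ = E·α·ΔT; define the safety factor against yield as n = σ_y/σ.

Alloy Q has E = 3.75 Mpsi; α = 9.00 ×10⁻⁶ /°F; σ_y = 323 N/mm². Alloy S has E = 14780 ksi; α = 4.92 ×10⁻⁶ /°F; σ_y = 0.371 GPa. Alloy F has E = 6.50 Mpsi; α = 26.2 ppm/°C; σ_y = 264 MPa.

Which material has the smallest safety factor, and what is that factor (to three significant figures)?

In consistent units (E in GPa, α in ×10⁻⁶/K, σ_y in MPa):
  alloy Q: E = 25.86, α = 16.2, σ_y = 323.0 → σ = 62.8 MPa, n = 5.14
  alloy S: E = 101.9, α = 8.86, σ_y = 371.0 → σ = 135 MPa, n = 2.74
  alloy F: E = 44.82, α = 26.2, σ_y = 264.0 → σ = 176 MPa, n = 1.50
Alloy F has the lowest safety factor, n = 1.50.

alloy F, n = 1.50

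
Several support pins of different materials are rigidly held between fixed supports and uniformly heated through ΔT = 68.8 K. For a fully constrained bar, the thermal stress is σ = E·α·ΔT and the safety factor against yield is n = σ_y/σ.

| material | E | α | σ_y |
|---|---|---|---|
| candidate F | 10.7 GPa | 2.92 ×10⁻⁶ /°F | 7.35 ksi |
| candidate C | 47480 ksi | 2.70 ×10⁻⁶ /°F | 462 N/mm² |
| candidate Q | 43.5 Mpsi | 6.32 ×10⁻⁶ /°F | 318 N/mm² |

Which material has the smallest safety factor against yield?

candidate Q

Converting E to GPa, α to ×10⁻⁶/K, σ_y to MPa, then σ and n for each:
  candidate F: E = 10.70, α = 5.26, σ_y = 50.68 → σ = 3.87 MPa, n = 13.1
  candidate C: E = 327.4, α = 4.86, σ_y = 462.0 → σ = 109 MPa, n = 4.22
  candidate Q: E = 299.9, α = 11.4, σ_y = 318.0 → σ = 235 MPa, n = 1.35
Candidate Q has the lowest safety factor, n = 1.35.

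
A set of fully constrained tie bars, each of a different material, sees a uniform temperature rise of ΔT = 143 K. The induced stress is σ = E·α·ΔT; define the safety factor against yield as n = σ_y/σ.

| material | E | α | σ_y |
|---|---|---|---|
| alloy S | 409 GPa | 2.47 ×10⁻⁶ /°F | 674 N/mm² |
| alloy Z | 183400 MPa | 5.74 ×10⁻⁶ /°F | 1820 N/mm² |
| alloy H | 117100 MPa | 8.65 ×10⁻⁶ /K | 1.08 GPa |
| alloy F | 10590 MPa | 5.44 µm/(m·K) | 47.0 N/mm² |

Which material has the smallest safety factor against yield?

In consistent units (E in GPa, α in ×10⁻⁶/K, σ_y in MPa):
  alloy S: E = 409.0, α = 4.45, σ_y = 674.0 → σ = 260 MPa, n = 2.59
  alloy Z: E = 183.4, α = 10.3, σ_y = 1820 → σ = 271 MPa, n = 6.72
  alloy H: E = 117.1, α = 8.65, σ_y = 1080 → σ = 145 MPa, n = 7.46
  alloy F: E = 10.59, α = 5.44, σ_y = 47.00 → σ = 8.24 MPa, n = 5.71
Smallest n: alloy S with n = 2.59.

alloy S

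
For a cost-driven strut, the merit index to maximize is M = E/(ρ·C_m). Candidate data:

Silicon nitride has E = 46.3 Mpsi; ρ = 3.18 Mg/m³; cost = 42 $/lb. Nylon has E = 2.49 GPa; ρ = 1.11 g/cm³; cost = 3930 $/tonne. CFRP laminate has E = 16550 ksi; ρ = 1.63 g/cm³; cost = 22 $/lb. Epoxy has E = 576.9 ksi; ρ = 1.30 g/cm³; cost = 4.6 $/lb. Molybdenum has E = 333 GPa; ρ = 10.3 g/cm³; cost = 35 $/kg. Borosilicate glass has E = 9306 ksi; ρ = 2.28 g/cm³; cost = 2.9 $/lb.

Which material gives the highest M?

borosilicate glass

Normalizing units and computing the index:
  silicon nitride: E = 319.2 GPa, ρ = 3180 kg/m³, cost = 92.59 $/kg
  nylon: E = 2.490 GPa, ρ = 1110 kg/m³, cost = 3.930 $/kg
  CFRP laminate: E = 114.1 GPa, ρ = 1630 kg/m³, cost = 48.50 $/kg
  epoxy: E = 3.978 GPa, ρ = 1300 kg/m³, cost = 10.14 $/kg
  molybdenum: E = 333.0 GPa, ρ = 10300 kg/m³, cost = 35.00 $/kg
  borosilicate glass: E = 64.16 GPa, ρ = 2280 kg/m³, cost = 6.393 $/kg
  borosilicate glass: M = 4.40 MN·m per $
  CFRP laminate: M = 1.44 MN·m per $
  silicon nitride: M = 1.08 MN·m per $
  molybdenum: M = 0.924 MN·m per $
  nylon: M = 0.571 MN·m per $
  epoxy: M = 0.302 MN·m per $
Borosilicate glass ranks first.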